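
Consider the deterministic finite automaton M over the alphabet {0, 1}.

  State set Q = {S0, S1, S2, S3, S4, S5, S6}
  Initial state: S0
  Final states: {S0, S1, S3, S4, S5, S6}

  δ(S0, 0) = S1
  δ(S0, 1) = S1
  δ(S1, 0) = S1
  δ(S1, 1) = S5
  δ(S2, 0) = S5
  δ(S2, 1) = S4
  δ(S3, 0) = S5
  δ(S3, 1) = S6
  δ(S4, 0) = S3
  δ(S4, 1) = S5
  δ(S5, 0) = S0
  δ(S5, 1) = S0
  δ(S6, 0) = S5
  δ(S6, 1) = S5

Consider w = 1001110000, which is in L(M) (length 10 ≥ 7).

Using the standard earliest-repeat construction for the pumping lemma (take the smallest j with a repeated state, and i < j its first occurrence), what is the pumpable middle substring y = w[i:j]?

State sequence: S0 -1-> S1 -0-> S1 -0-> S1 -1-> S5 -1-> S0 -1-> S1 -0-> S1 -0-> S1 -0-> S1 -0-> S1
First repeat at step 2: S1 was already visited.

So i = 1, j = 2, giving x = w[0:1] = 1, y = w[1:2] = 0, z = w[2:10] = 01110000.
Check: |xy| = 2 ≤ 7 and |y| = 1 ≥ 1. Reading y takes M from S1 back to S1, so every xyⁱz is accepted.

0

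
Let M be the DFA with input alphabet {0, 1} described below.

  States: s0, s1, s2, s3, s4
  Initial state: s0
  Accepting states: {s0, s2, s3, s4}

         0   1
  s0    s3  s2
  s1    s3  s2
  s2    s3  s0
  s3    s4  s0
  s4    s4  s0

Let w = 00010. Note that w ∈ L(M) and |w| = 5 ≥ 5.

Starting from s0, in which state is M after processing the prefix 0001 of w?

State sequence: s0 -0-> s3 -0-> s4 -0-> s4 -1-> s0

After reading 4 characters, M is in state s0.
(This kind of state-tracing is the core of the pumping-lemma construction: with 5 states, pigeonhole forces a repeat within the first 5 steps.)

s0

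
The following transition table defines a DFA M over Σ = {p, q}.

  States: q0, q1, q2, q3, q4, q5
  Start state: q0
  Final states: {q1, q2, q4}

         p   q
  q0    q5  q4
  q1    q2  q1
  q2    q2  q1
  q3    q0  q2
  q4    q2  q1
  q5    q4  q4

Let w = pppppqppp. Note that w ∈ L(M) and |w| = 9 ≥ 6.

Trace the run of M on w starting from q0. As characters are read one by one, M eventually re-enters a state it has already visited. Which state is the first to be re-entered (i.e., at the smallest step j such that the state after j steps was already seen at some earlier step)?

q2

Run of M on w = p p p p p q p p p:
  step 0: q0  (start)
  step 1: q5  (read p: q0→q5)
  step 2: q4  (read p: q5→q4)
  step 3: q2  (read p: q4→q2)
  step 4: q2  (read p: q2→q2)   ← first repeat (q2 seen earlier)
  step 5: q2  (read p: q2→q2)
  step 6: q1  (read q: q2→q1)
  step 7: q2  (read p: q1→q2)
  step 8: q2  (read p: q2→q2)
  step 9: q2  (read p: q2→q2)

The earliest repeat is at step j = 4: M is in q2, which it already visited at step i = 3.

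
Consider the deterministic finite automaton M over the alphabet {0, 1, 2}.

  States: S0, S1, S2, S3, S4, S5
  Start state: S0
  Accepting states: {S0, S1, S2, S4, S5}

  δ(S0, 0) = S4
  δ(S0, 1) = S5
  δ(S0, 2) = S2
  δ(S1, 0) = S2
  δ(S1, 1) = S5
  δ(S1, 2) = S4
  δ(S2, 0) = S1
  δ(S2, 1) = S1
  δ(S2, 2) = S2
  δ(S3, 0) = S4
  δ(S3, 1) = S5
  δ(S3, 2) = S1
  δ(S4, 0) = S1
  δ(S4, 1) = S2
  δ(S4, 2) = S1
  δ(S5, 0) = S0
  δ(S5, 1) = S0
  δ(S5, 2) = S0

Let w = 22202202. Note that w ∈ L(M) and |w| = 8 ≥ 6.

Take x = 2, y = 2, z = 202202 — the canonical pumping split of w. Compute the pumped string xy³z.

xy^3z = 2·2·2·2·202202 = 2222202202.
Reading y = 2 takes M from S2 back to S2, so after x·y·y·y the machine is still in S2, and z then leads to the accepting state S2. Hence 2222202202 ∈ L(M).

2222202202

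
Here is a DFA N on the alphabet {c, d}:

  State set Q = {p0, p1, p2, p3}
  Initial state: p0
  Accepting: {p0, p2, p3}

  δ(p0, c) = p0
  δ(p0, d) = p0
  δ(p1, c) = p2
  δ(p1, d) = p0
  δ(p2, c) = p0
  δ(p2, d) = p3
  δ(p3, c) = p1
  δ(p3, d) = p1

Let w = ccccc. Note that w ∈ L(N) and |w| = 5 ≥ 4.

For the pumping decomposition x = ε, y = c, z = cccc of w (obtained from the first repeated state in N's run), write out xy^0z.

xy⁰z = xz = ε·cccc = cccc.
Reading y = c takes N from p0 back to p0, so after x the machine is still in p0, and z then leads to the accepting state p0. Hence cccc ∈ L(N).

cccc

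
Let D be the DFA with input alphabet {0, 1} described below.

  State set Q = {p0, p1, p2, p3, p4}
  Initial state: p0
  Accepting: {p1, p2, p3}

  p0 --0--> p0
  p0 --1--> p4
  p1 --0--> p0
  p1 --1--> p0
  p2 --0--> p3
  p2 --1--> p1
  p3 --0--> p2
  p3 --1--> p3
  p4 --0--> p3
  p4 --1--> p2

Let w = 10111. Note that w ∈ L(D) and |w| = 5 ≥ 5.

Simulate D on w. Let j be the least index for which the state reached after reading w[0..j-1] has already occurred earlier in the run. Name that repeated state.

Run of D on w = 1 0 1 1 1:
  step 0: p0  (start)
  step 1: p4  (read 1: p0→p4)
  step 2: p3  (read 0: p4→p3)
  step 3: p3  (read 1: p3→p3)   ← first repeat (p3 seen earlier)
  step 4: p3  (read 1: p3→p3)
  step 5: p3  (read 1: p3→p3)

The earliest repeat is at step j = 3: D is in p3, which it already visited at step i = 2.
The DFA has 5 states, so the proof of the pumping lemma guarantees a repeated state among the first 5+1 visited; the segment between the two visits is the pumpable y.

p3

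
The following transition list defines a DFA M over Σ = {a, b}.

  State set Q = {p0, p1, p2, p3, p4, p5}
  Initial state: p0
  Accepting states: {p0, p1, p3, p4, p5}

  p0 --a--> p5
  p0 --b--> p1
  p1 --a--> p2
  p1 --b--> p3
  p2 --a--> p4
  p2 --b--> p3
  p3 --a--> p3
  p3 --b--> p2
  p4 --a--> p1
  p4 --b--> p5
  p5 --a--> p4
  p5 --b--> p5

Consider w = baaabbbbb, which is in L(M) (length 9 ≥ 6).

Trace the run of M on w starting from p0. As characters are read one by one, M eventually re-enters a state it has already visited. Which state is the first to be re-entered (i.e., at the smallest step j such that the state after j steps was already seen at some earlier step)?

p1

Run of M on w = b a a a b b b b b:
  step 0: p0  (start)
  step 1: p1  (read b: p0→p1)
  step 2: p2  (read a: p1→p2)
  step 3: p4  (read a: p2→p4)
  step 4: p1  (read a: p4→p1)   ← first repeat (p1 seen earlier)
  step 5: p3  (read b: p1→p3)
  step 6: p2  (read b: p3→p2)
  step 7: p3  (read b: p2→p3)
  step 8: p2  (read b: p3→p2)
  step 9: p3  (read b: p2→p3)

The earliest repeat is at step j = 4: M is in p1, which it already visited at step i = 1.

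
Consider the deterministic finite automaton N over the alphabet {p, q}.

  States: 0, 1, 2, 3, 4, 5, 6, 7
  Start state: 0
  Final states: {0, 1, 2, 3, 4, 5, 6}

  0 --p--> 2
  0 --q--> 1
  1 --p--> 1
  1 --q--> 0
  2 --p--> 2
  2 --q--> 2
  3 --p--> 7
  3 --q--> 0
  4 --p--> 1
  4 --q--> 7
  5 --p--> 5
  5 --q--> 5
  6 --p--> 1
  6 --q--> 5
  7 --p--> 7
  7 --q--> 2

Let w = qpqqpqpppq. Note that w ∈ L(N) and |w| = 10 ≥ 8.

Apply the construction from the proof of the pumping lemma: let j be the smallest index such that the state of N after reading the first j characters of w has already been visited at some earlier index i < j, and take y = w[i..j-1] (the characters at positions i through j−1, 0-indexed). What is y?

p

Run of N on w = q p q q p q p p p q:
  step 0: 0  (start)
  step 1: 1  (read q: 0→1)
  step 2: 1  (read p: 1→1)   ← first repeat (1 seen earlier)
  step 3: 0  (read q: 1→0)
  step 4: 1  (read q: 0→1)
  step 5: 1  (read p: 1→1)
  step 6: 0  (read q: 1→0)
  step 7: 2  (read p: 0→2)
  step 8: 2  (read p: 2→2)
  step 9: 2  (read p: 2→2)
  step 10: 2  (read q: 2→2)

So i = 1, j = 2, giving x = w[0:1] = q, y = w[1:2] = p, z = w[2:10] = qqpqpppq.
Check: |xy| = 2 ≤ 8 and |y| = 1 ≥ 1. Reading y takes N from 1 back to 1, so every xyⁱz is accepted.
The DFA has 8 states, so the proof of the pumping lemma guarantees a repeated state among the first 8+1 visited; the segment between the two visits is the pumpable y.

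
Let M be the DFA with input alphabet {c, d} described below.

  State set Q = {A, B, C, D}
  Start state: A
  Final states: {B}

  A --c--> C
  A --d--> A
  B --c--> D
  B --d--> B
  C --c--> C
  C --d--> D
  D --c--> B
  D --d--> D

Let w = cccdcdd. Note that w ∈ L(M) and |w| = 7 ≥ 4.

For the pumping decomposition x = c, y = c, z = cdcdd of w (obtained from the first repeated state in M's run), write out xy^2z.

xy^2z = c·c·c·cdcdd = ccccdcdd.
Reading y = c takes M from C back to C, so after x·y·y the machine is still in C, and z then leads to the accepting state B. Hence ccccdcdd ∈ L(M).

ccccdcdd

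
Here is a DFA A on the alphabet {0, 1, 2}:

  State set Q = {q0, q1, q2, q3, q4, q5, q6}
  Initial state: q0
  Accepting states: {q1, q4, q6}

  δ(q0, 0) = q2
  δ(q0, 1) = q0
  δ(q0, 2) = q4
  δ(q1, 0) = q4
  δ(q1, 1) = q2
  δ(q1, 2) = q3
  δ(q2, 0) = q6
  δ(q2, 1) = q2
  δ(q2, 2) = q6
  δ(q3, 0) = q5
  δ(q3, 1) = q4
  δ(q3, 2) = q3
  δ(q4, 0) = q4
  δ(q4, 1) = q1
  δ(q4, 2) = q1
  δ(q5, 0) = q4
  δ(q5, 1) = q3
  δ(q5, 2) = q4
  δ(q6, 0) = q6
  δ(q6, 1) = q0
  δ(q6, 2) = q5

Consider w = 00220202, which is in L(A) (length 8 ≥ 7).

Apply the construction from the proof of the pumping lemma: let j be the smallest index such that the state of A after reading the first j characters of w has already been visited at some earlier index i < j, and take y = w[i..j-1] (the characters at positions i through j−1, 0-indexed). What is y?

0

State sequence: q0 -0-> q2 -0-> q6 -2-> q5 -2-> q4 -0-> q4 -2-> q1 -0-> q4 -2-> q1
First repeat at step 5: q4 was already visited.

So i = 4, j = 5, giving x = w[0:4] = 0022, y = w[4:5] = 0, z = w[5:8] = 202.
Check: |xy| = 5 ≤ 7 and |y| = 1 ≥ 1. Reading y takes A from q4 back to q4, so every xyⁱz is accepted.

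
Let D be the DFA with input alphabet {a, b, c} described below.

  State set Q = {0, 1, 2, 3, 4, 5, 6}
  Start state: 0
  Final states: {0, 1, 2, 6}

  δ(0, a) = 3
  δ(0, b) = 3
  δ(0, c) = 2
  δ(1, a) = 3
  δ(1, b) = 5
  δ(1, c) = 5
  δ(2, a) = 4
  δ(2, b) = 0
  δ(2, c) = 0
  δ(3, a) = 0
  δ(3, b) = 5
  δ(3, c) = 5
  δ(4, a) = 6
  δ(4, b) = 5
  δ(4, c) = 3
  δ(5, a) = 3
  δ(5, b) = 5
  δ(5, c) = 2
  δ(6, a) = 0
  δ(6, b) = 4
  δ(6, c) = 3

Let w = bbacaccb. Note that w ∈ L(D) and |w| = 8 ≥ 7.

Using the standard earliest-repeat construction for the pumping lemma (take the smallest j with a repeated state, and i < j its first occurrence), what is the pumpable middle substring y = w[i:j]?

State sequence: 0 -b-> 3 -b-> 5 -a-> 3 -c-> 5 -a-> 3 -c-> 5 -c-> 2 -b-> 0
First repeat at step 3: 3 was already visited.

So i = 1, j = 3, giving x = w[0:1] = b, y = w[1:3] = ba, z = w[3:8] = caccb.
Check: |xy| = 3 ≤ 7 and |y| = 2 ≥ 1. Reading y takes D from 3 back to 3, so every xyⁱz is accepted.

ba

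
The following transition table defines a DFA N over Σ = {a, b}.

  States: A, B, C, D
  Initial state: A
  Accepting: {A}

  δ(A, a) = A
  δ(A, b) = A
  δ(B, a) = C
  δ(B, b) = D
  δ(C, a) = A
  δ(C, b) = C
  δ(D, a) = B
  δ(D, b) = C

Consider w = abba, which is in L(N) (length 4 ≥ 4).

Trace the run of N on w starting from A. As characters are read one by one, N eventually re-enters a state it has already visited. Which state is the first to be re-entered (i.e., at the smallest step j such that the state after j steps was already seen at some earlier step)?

A

Run of N on w = a b b a:
  step 0: A  (start)
  step 1: A  (read a: A→A)   ← first repeat (A seen earlier)
  step 2: A  (read b: A→A)
  step 3: A  (read b: A→A)
  step 4: A  (read a: A→A)

The earliest repeat is at step j = 1: N is in A, which it already visited at step i = 0.
Pumping length from the standard proof: p = 4 (the number of states). The repeated state found above gives |xy| = j ≤ 4 and |y| = j − i ≥ 1.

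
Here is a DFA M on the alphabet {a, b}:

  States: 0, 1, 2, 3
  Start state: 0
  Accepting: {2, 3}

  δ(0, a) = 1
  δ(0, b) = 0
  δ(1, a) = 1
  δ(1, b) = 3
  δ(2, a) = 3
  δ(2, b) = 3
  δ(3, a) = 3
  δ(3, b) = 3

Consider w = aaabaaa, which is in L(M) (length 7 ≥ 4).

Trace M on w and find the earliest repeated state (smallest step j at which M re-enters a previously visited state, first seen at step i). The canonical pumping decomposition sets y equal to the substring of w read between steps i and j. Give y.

a

Run of M on w = a a a b a a a:
  step 0: 0  (start)
  step 1: 1  (read a: 0→1)
  step 2: 1  (read a: 1→1)   ← first repeat (1 seen earlier)
  step 3: 1  (read a: 1→1)
  step 4: 3  (read b: 1→3)
  step 5: 3  (read a: 3→3)
  step 6: 3  (read a: 3→3)
  step 7: 3  (read a: 3→3)

So i = 1, j = 2, giving x = w[0:1] = a, y = w[1:2] = a, z = w[2:7] = abaaa.
Check: |xy| = 2 ≤ 4 and |y| = 1 ≥ 1. Reading y takes M from 1 back to 1, so every xyⁱz is accepted.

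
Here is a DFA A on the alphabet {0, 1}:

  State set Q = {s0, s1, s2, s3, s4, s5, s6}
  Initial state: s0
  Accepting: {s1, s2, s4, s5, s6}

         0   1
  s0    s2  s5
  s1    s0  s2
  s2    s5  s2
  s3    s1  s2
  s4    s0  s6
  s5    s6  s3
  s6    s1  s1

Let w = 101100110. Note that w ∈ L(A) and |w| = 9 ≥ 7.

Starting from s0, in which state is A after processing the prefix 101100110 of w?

Run of A on the first 9 characters of w = 1 0 1 1 0 0 1 1 0:
  step 0: s0  (start)
  step 1: s5  (read 1: s0→s5)
  step 2: s6  (read 0: s5→s6)
  step 3: s1  (read 1: s6→s1)
  step 4: s2  (read 1: s1→s2)
  step 5: s5  (read 0: s2→s5)
  step 6: s6  (read 0: s5→s6)
  step 7: s1  (read 1: s6→s1)
  step 8: s2  (read 1: s1→s2)
  step 9: s5  (read 0: s2→s5)

After reading 9 characters, A is in state s5.

s5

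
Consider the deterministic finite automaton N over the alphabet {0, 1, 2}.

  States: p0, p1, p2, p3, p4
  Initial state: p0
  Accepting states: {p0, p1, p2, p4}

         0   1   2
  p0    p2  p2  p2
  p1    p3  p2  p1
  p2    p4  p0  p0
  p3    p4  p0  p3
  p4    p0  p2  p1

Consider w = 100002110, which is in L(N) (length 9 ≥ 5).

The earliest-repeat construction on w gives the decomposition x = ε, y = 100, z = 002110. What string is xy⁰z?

xy⁰z = xz = ε·002110 = 002110.
Reading y = 100 takes N from p0 back to p0, so after x the machine is still in p0, and z then leads to the accepting state p2. Hence 002110 ∈ L(N).

002110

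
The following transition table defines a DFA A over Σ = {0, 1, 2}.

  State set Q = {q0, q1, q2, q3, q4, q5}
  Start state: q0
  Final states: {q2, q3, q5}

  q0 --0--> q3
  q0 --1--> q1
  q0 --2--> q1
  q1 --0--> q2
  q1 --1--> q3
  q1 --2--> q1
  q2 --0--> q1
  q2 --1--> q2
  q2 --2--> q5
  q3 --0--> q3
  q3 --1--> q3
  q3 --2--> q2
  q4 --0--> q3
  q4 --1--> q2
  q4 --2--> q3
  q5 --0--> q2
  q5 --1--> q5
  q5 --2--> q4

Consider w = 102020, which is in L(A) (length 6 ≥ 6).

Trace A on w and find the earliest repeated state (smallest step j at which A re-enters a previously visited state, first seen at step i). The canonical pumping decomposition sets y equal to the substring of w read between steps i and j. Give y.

Run of A on w = 1 0 2 0 2 0:
  step 0: q0  (start)
  step 1: q1  (read 1: q0→q1)
  step 2: q2  (read 0: q1→q2)
  step 3: q5  (read 2: q2→q5)
  step 4: q2  (read 0: q5→q2)   ← first repeat (q2 seen earlier)
  step 5: q5  (read 2: q2→q5)
  step 6: q2  (read 0: q5→q2)

So i = 2, j = 4, giving x = w[0:2] = 10, y = w[2:4] = 20, z = w[4:6] = 20.
Check: |xy| = 4 ≤ 6 and |y| = 2 ≥ 1. Reading y takes A from q2 back to q2, so every xyⁱz is accepted.
With |Q| = 6, pigeonhole forces a state repeat no later than step 6; the substring read between the first and second visits to that state can be pumped.

20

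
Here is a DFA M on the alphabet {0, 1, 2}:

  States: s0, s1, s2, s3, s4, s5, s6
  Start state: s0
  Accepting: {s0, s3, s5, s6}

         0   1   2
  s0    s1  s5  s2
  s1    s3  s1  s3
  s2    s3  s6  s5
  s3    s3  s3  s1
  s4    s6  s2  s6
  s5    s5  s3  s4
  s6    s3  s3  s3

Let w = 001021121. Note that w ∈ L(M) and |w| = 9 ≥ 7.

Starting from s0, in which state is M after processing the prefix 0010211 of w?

State sequence: s0 -0-> s1 -0-> s3 -1-> s3 -0-> s3 -2-> s1 -1-> s1 -1-> s1

After reading 7 characters, M is in state s1.

s1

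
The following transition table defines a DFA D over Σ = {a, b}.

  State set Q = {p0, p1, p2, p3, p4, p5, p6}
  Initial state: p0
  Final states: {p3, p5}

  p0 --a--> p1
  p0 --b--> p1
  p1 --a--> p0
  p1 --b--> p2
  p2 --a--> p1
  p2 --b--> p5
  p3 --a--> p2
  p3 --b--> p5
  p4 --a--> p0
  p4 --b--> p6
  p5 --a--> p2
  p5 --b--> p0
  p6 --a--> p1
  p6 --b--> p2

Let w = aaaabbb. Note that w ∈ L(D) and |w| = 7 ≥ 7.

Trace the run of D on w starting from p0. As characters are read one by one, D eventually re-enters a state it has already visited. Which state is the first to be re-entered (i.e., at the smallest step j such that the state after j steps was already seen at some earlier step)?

p0

State sequence: p0 -a-> p1 -a-> p0 -a-> p1 -a-> p0 -b-> p1 -b-> p2 -b-> p5
First repeat at step 2: p0 was already visited.

The earliest repeat is at step j = 2: D is in p0, which it already visited at step i = 0.
Pumping length from the standard proof: p = 7 (the number of states). The repeated state found above gives |xy| = j ≤ 7 and |y| = j − i ≥ 1.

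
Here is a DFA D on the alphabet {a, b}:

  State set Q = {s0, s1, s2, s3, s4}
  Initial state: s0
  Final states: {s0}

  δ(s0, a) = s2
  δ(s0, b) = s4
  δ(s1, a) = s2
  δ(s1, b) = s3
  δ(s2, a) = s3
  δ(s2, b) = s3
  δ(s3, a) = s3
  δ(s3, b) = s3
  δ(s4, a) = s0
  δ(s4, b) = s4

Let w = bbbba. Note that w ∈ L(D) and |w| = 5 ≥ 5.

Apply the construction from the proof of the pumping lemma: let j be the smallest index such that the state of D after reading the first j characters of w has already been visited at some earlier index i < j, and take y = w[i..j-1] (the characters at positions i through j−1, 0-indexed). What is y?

Run of D on w = b b b b a:
  step 0: s0  (start)
  step 1: s4  (read b: s0→s4)
  step 2: s4  (read b: s4→s4)   ← first repeat (s4 seen earlier)
  step 3: s4  (read b: s4→s4)
  step 4: s4  (read b: s4→s4)
  step 5: s0  (read a: s4→s0)

So i = 1, j = 2, giving x = w[0:1] = b, y = w[1:2] = b, z = w[2:5] = bba.
Check: |xy| = 2 ≤ 5 and |y| = 1 ≥ 1. Reading y takes D from s4 back to s4, so every xyⁱz is accepted.

b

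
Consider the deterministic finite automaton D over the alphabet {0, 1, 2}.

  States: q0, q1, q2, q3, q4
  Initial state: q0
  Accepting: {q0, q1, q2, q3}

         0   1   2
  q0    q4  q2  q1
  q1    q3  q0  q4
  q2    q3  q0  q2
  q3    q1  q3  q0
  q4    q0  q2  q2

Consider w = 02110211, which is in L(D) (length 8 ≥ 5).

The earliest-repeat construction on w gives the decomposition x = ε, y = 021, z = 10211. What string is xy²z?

xy^2z = ε·021·021·10211 = 02102110211.
Reading y = 021 takes D from q0 back to q0, so after x·y·y the machine is still in q0, and z then leads to the accepting state q0. Hence 02102110211 ∈ L(D).

02102110211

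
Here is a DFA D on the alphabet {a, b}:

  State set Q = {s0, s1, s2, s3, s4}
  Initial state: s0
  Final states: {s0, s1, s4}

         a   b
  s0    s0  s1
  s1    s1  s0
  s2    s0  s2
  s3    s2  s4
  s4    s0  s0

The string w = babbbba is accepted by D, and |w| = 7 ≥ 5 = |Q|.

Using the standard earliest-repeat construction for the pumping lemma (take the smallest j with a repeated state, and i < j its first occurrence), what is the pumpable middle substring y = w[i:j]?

a

State sequence: s0 -b-> s1 -a-> s1 -b-> s0 -b-> s1 -b-> s0 -b-> s1 -a-> s1
First repeat at step 2: s1 was already visited.

So i = 1, j = 2, giving x = w[0:1] = b, y = w[1:2] = a, z = w[2:7] = bbbba.
Check: |xy| = 2 ≤ 5 and |y| = 1 ≥ 1. Reading y takes D from s1 back to s1, so every xyⁱz is accepted.
The DFA has 5 states, so the proof of the pumping lemma guarantees a repeated state among the first 5+1 visited; the segment between the two visits is the pumpable y.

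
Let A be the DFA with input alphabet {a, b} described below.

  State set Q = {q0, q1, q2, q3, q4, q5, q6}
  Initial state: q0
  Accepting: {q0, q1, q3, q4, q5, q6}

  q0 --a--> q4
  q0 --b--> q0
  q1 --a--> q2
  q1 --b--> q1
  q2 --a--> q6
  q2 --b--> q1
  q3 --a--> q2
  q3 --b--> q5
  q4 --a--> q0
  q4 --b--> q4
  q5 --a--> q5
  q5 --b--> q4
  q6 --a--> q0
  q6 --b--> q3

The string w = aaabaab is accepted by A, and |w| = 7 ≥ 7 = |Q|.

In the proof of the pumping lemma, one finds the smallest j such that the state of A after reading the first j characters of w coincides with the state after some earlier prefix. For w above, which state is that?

q0

Run of A on w = a a a b a a b:
  step 0: q0  (start)
  step 1: q4  (read a: q0→q4)
  step 2: q0  (read a: q4→q0)   ← first repeat (q0 seen earlier)
  step 3: q4  (read a: q0→q4)
  step 4: q4  (read b: q4→q4)
  step 5: q0  (read a: q4→q0)
  step 6: q4  (read a: q0→q4)
  step 7: q4  (read b: q4→q4)

The earliest repeat is at step j = 2: A is in q0, which it already visited at step i = 0.
Pumping length from the standard proof: p = 7 (the number of states). The repeated state found above gives |xy| = j ≤ 7 and |y| = j − i ≥ 1.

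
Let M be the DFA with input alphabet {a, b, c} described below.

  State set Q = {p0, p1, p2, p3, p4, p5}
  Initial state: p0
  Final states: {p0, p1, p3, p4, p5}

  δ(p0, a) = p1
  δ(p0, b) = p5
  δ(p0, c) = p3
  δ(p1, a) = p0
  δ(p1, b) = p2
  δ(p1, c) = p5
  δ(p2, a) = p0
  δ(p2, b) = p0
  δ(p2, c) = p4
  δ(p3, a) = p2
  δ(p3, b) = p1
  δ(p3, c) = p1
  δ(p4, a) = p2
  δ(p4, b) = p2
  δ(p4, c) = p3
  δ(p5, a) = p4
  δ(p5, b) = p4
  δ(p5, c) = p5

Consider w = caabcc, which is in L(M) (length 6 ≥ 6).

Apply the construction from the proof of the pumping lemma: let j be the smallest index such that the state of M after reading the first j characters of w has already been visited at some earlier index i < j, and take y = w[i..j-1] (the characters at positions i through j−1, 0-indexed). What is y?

caa

State sequence: p0 -c-> p3 -a-> p2 -a-> p0 -b-> p5 -c-> p5 -c-> p5
First repeat at step 3: p0 was already visited.

So i = 0, j = 3, giving x = w[0:0] = ε, y = w[0:3] = caa, z = w[3:6] = bcc.
Check: |xy| = 3 ≤ 6 and |y| = 3 ≥ 1. Reading y takes M from p0 back to p0, so every xyⁱz is accepted.
Pumping length from the standard proof: p = 6 (the number of states). The repeated state found above gives |xy| = j ≤ 6 and |y| = j − i ≥ 1.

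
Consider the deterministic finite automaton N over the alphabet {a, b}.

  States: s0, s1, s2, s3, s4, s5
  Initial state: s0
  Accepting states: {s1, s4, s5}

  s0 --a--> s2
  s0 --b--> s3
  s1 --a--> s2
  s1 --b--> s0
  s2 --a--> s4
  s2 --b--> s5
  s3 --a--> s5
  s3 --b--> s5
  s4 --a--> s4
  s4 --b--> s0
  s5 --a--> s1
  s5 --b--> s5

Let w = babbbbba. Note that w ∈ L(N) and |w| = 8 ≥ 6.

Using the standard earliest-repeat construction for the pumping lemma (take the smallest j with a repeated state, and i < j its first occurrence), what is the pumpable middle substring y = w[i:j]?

b

State sequence: s0 -b-> s3 -a-> s5 -b-> s5 -b-> s5 -b-> s5 -b-> s5 -b-> s5 -a-> s1
First repeat at step 3: s5 was already visited.

So i = 2, j = 3, giving x = w[0:2] = ba, y = w[2:3] = b, z = w[3:8] = bbbba.
Check: |xy| = 3 ≤ 6 and |y| = 1 ≥ 1. Reading y takes N from s5 back to s5, so every xyⁱz is accepted.
Since N has 6 states, any run of length ≥ 6 visits 6+1 states, so by pigeonhole some state repeats within the first 6 steps — that repeat gives the pumpable loop.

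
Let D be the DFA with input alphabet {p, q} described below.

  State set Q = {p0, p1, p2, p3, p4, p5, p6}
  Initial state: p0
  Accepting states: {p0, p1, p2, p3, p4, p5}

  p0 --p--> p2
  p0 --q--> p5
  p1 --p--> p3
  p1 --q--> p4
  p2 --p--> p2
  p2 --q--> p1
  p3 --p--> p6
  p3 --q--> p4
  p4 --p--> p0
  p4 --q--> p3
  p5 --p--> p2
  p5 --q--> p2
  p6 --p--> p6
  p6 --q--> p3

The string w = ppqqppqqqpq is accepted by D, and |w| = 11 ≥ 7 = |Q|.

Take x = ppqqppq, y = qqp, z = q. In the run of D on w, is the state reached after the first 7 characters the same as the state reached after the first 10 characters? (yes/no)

Run of D on the first 10 characters of w = p p q q p p q q q p:
  step 0: p0  (start)
  step 1: p2  (read p: p0→p2)
  step 2: p2  (read p: p2→p2)
  step 3: p1  (read q: p2→p1)
  step 4: p4  (read q: p1→p4)
  step 5: p0  (read p: p4→p0)
  step 6: p2  (read p: p0→p2)
  step 7: p1  (read q: p2→p1)
  step 8: p4  (read q: p1→p4)
  step 9: p3  (read q: p4→p3)
  step 10: p6  (read p: p3→p6)

After x (step 7): p1. After xy (step 10): p6.
They differ (p1 ≠ p6), so y is not a cycle from the state after x; this split is not the one the pumping-lemma construction produces, and pumping y need not keep the string in L(D).

no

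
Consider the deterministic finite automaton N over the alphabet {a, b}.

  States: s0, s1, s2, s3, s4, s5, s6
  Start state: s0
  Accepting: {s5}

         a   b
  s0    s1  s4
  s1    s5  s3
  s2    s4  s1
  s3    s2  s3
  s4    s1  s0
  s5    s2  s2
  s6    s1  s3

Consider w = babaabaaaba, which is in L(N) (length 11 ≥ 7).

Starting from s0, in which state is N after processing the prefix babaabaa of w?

s5

Run of N on the first 8 characters of w = b a b a a b a a:
  step 0: s0  (start)
  step 1: s4  (read b: s0→s4)
  step 2: s1  (read a: s4→s1)
  step 3: s3  (read b: s1→s3)
  step 4: s2  (read a: s3→s2)
  step 5: s4  (read a: s2→s4)
  step 6: s0  (read b: s4→s0)
  step 7: s1  (read a: s0→s1)
  step 8: s5  (read a: s1→s5)

After reading 8 characters, N is in state s5.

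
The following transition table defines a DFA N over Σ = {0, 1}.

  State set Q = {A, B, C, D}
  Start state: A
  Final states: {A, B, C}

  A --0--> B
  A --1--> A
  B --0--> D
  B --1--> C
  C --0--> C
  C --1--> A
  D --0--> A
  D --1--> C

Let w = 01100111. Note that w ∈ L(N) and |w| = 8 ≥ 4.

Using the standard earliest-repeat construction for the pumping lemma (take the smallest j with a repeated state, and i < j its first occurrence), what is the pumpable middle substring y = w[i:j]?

011

State sequence: A -0-> B -1-> C -1-> A -0-> B -0-> D -1-> C -1-> A -1-> A
First repeat at step 3: A was already visited.

So i = 0, j = 3, giving x = w[0:0] = ε, y = w[0:3] = 011, z = w[3:8] = 00111.
Check: |xy| = 3 ≤ 4 and |y| = 3 ≥ 1. Reading y takes N from A back to A, so every xyⁱz is accepted.
The DFA has 4 states, so the proof of the pumping lemma guarantees a repeated state among the first 4+1 visited; the segment between the two visits is the pumpable y.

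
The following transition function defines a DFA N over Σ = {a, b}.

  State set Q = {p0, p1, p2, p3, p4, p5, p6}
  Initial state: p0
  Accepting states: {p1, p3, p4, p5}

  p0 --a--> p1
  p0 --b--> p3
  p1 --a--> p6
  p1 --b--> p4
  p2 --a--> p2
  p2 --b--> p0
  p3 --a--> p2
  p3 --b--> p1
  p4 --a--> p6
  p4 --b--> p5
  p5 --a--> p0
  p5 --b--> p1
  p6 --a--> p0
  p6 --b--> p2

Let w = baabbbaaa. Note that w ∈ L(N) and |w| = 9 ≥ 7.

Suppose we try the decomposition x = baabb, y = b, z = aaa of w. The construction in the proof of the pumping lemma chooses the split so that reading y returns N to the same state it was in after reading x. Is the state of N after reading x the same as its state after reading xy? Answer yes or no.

Run of N on the first 6 characters of w = b a a b b b:
  step 0: p0  (start)
  step 1: p3  (read b: p0→p3)
  step 2: p2  (read a: p3→p2)
  step 3: p2  (read a: p2→p2)
  step 4: p0  (read b: p2→p0)
  step 5: p3  (read b: p0→p3)
  step 6: p1  (read b: p3→p1)

After x (step 5): p3. After xy (step 6): p1.
They differ (p3 ≠ p1), so y is not a cycle from the state after x; this split is not the one the pumping-lemma construction produces, and pumping y need not keep the string in L(N).

no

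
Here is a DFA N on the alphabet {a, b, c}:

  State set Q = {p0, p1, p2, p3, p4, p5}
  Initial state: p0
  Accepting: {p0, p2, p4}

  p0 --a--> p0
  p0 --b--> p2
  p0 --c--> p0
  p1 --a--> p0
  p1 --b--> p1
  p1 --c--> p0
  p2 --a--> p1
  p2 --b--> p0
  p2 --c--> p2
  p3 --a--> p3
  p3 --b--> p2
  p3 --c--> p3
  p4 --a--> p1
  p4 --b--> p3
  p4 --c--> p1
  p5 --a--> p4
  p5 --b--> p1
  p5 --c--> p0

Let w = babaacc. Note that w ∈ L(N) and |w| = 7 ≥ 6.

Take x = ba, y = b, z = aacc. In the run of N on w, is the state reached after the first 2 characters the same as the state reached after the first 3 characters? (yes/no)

State sequence: p0 -b-> p2 -a-> p1 -b-> p1

After x (step 2): p1. After xy (step 3): p1.
They match, so y = b drives N around a cycle from p1 back to itself; pumping y any number of times keeps N in p1 before reading z, and xyⁱz ∈ L(N) for every i ≥ 0.

yes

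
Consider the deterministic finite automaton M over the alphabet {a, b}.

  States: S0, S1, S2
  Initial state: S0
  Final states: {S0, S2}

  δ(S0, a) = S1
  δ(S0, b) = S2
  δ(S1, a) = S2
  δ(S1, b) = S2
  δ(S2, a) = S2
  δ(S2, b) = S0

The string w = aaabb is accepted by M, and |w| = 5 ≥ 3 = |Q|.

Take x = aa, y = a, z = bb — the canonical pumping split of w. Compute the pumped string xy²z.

xy^2z = aa·a·a·bb = aaaabb.
Reading y = a takes M from S2 back to S2, so after x·y·y the machine is still in S2, and z then leads to the accepting state S2. Hence aaaabb ∈ L(M).

aaaabb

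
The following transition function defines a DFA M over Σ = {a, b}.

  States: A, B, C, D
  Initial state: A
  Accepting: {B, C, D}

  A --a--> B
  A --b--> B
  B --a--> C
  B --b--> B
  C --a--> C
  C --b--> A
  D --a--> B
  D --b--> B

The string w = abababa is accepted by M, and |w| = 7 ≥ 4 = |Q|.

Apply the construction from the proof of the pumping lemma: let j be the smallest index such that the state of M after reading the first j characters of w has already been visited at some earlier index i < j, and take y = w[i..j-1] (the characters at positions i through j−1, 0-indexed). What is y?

b

Run of M on w = a b a b a b a:
  step 0: A  (start)
  step 1: B  (read a: A→B)
  step 2: B  (read b: B→B)   ← first repeat (B seen earlier)
  step 3: C  (read a: B→C)
  step 4: A  (read b: C→A)
  step 5: B  (read a: A→B)
  step 6: B  (read b: B→B)
  step 7: C  (read a: B→C)

So i = 1, j = 2, giving x = w[0:1] = a, y = w[1:2] = b, z = w[2:7] = ababa.
Check: |xy| = 2 ≤ 4 and |y| = 1 ≥ 1. Reading y takes M from B back to B, so every xyⁱz is accepted.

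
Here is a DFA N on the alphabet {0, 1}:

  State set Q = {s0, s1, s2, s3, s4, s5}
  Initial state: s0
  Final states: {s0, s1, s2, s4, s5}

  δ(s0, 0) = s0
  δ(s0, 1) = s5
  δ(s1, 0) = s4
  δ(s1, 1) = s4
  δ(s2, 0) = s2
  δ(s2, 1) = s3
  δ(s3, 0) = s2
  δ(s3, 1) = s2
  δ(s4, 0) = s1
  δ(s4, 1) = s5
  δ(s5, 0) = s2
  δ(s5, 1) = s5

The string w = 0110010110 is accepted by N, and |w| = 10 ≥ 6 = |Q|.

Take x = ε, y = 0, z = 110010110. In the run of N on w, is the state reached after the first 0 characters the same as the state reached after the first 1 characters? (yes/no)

yes

Run of N on the first 1 characters of w = 0:
  step 0: s0  (start)
  step 1: s0  (read 0: s0→s0)

After x (step 0): s0. After xy (step 1): s0.
They match, so y = 0 drives N around a cycle from s0 back to itself; pumping y any number of times keeps N in s0 before reading z, and xyⁱz ∈ L(N) for every i ≥ 0.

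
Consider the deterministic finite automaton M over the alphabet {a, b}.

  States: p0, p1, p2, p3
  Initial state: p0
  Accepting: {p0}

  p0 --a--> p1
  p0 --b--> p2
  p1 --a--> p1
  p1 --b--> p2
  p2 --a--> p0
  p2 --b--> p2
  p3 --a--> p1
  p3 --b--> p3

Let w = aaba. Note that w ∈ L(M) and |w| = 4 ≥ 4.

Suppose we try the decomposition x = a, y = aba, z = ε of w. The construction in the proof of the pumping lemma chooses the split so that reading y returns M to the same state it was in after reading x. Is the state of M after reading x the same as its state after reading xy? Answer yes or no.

no

State sequence: p0 -a-> p1 -a-> p1 -b-> p2 -a-> p0

After x (step 1): p1. After xy (step 4): p0.
They differ (p1 ≠ p0), so y is not a cycle from the state after x; this split is not the one the pumping-lemma construction produces, and pumping y need not keep the string in L(M).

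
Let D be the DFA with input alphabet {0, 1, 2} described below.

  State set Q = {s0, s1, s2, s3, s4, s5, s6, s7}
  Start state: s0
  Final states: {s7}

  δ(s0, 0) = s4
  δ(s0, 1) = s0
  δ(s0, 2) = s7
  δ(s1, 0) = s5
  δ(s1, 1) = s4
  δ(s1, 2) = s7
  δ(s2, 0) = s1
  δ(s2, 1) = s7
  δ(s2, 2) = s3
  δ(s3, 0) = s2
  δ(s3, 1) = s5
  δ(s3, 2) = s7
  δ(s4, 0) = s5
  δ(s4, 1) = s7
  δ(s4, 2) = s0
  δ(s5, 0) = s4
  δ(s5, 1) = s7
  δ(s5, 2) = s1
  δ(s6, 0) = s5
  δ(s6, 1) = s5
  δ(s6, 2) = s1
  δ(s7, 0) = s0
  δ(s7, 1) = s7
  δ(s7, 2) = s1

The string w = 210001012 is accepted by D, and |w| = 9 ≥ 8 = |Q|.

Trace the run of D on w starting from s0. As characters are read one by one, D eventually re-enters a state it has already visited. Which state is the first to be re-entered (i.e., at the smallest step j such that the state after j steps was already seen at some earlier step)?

s7

State sequence: s0 -2-> s7 -1-> s7 -0-> s0 -0-> s4 -0-> s5 -1-> s7 -0-> s0 -1-> s0 -2-> s7
First repeat at step 2: s7 was already visited.

The earliest repeat is at step j = 2: D is in s7, which it already visited at step i = 1.
Pumping length from the standard proof: p = 8 (the number of states). The repeated state found above gives |xy| = j ≤ 8 and |y| = j − i ≥ 1.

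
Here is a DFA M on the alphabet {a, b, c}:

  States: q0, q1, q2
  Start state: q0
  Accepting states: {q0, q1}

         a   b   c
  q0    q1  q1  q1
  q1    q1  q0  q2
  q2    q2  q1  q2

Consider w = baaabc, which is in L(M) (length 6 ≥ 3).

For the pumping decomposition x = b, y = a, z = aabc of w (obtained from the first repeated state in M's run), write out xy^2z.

xy^2z = b·a·a·aabc = baaaabc.
Reading y = a takes M from q1 back to q1, so after x·y·y the machine is still in q1, and z then leads to the accepting state q1. Hence baaaabc ∈ L(M).

baaaabc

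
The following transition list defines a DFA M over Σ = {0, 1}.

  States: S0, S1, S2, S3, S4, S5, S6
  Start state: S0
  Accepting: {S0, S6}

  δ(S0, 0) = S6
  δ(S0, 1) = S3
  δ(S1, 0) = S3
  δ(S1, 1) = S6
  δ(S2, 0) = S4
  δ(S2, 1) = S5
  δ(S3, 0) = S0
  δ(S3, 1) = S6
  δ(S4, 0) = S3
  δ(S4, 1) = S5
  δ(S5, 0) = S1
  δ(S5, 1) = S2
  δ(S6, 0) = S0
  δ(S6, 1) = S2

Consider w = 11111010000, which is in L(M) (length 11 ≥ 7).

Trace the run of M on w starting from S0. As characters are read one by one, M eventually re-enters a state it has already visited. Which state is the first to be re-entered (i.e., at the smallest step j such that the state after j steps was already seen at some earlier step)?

Run of M on w = 1 1 1 1 1 0 1 0 0 0 0:
  step 0: S0  (start)
  step 1: S3  (read 1: S0→S3)
  step 2: S6  (read 1: S3→S6)
  step 3: S2  (read 1: S6→S2)
  step 4: S5  (read 1: S2→S5)
  step 5: S2  (read 1: S5→S2)   ← first repeat (S2 seen earlier)
  step 6: S4  (read 0: S2→S4)
  step 7: S5  (read 1: S4→S5)
  step 8: S1  (read 0: S5→S1)
  step 9: S3  (read 0: S1→S3)
  step 10: S0  (read 0: S3→S0)
  step 11: S6  (read 0: S0→S6)

The earliest repeat is at step j = 5: M is in S2, which it already visited at step i = 3.
With |Q| = 7, pigeonhole forces a state repeat no later than step 7; the substring read between the first and second visits to that state can be pumped.

S2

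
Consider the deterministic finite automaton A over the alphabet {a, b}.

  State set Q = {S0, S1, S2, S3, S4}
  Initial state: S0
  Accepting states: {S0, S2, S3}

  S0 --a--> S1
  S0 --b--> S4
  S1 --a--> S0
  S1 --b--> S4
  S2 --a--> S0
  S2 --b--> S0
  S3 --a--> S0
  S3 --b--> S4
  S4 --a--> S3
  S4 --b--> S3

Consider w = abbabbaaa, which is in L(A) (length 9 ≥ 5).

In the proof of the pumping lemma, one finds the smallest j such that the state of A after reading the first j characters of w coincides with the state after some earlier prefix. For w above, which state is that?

S0

Run of A on w = a b b a b b a a a:
  step 0: S0  (start)
  step 1: S1  (read a: S0→S1)
  step 2: S4  (read b: S1→S4)
  step 3: S3  (read b: S4→S3)
  step 4: S0  (read a: S3→S0)   ← first repeat (S0 seen earlier)
  step 5: S4  (read b: S0→S4)
  step 6: S3  (read b: S4→S3)
  step 7: S0  (read a: S3→S0)
  step 8: S1  (read a: S0→S1)
  step 9: S0  (read a: S1→S0)

The earliest repeat is at step j = 4: A is in S0, which it already visited at step i = 0.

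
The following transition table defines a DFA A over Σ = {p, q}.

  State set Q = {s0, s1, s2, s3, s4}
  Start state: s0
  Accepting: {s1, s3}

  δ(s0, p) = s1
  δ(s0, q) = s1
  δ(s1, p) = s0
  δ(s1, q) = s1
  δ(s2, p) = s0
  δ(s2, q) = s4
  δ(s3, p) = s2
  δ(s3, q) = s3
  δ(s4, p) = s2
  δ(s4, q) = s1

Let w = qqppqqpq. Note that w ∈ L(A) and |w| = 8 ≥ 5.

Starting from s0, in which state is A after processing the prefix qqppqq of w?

Run of A on the first 6 characters of w = q q p p q q:
  step 0: s0  (start)
  step 1: s1  (read q: s0→s1)
  step 2: s1  (read q: s1→s1)
  step 3: s0  (read p: s1→s0)
  step 4: s1  (read p: s0→s1)
  step 5: s1  (read q: s1→s1)
  step 6: s1  (read q: s1→s1)

After reading 6 characters, A is in state s1.
(This kind of state-tracing is the core of the pumping-lemma construction: with 5 states, pigeonhole forces a repeat within the first 5 steps.)

s1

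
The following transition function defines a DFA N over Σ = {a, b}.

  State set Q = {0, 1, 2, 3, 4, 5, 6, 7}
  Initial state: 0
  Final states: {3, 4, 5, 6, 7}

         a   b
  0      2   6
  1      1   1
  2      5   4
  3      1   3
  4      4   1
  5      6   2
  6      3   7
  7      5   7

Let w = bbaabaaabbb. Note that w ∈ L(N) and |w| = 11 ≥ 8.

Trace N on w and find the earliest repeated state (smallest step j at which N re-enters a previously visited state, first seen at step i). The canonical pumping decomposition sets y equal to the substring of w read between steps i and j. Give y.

baa

Run of N on w = b b a a b a a a b b b:
  step 0: 0  (start)
  step 1: 6  (read b: 0→6)
  step 2: 7  (read b: 6→7)
  step 3: 5  (read a: 7→5)
  step 4: 6  (read a: 5→6)   ← first repeat (6 seen earlier)
  step 5: 7  (read b: 6→7)
  step 6: 5  (read a: 7→5)
  step 7: 6  (read a: 5→6)
  step 8: 3  (read a: 6→3)
  step 9: 3  (read b: 3→3)
  step 10: 3  (read b: 3→3)
  step 11: 3  (read b: 3→3)

So i = 1, j = 4, giving x = w[0:1] = b, y = w[1:4] = baa, z = w[4:11] = baaabbb.
Check: |xy| = 4 ≤ 8 and |y| = 3 ≥ 1. Reading y takes N from 6 back to 6, so every xyⁱz is accepted.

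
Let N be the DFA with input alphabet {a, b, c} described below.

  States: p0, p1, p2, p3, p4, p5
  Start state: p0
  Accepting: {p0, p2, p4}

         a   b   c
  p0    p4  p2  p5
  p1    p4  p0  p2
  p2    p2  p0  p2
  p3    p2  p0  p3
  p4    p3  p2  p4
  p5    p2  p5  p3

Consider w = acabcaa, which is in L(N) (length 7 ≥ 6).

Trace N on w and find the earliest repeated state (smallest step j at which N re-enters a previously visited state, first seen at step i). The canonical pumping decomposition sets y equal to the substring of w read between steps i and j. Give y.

c

Run of N on w = a c a b c a a:
  step 0: p0  (start)
  step 1: p4  (read a: p0→p4)
  step 2: p4  (read c: p4→p4)   ← first repeat (p4 seen earlier)
  step 3: p3  (read a: p4→p3)
  step 4: p0  (read b: p3→p0)
  step 5: p5  (read c: p0→p5)
  step 6: p2  (read a: p5→p2)
  step 7: p2  (read a: p2→p2)

So i = 1, j = 2, giving x = w[0:1] = a, y = w[1:2] = c, z = w[2:7] = abcaa.
Check: |xy| = 2 ≤ 6 and |y| = 1 ≥ 1. Reading y takes N from p4 back to p4, so every xyⁱz is accepted.
With |Q| = 6, pigeonhole forces a state repeat no later than step 6; the substring read between the first and second visits to that state can be pumped.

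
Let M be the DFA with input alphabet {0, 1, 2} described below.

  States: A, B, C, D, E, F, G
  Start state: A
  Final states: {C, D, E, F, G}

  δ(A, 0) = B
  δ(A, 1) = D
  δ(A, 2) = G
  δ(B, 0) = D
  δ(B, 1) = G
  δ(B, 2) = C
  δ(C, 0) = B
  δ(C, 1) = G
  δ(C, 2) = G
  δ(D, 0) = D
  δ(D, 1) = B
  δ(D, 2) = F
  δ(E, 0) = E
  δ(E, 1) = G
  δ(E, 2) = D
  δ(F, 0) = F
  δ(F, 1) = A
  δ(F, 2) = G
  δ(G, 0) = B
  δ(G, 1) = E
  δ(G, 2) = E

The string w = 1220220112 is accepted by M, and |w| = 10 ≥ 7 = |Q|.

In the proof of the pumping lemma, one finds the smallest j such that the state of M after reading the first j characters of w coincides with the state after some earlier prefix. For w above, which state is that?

State sequence: A -1-> D -2-> F -2-> G -0-> B -2-> C -2-> G -0-> B -1-> G -1-> E -2-> D
First repeat at step 6: G was already visited.

The earliest repeat is at step j = 6: M is in G, which it already visited at step i = 3.
Since M has 7 states, any run of length ≥ 7 visits 7+1 states, so by pigeonhole some state repeats within the first 7 steps — that repeat gives the pumpable loop.

G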